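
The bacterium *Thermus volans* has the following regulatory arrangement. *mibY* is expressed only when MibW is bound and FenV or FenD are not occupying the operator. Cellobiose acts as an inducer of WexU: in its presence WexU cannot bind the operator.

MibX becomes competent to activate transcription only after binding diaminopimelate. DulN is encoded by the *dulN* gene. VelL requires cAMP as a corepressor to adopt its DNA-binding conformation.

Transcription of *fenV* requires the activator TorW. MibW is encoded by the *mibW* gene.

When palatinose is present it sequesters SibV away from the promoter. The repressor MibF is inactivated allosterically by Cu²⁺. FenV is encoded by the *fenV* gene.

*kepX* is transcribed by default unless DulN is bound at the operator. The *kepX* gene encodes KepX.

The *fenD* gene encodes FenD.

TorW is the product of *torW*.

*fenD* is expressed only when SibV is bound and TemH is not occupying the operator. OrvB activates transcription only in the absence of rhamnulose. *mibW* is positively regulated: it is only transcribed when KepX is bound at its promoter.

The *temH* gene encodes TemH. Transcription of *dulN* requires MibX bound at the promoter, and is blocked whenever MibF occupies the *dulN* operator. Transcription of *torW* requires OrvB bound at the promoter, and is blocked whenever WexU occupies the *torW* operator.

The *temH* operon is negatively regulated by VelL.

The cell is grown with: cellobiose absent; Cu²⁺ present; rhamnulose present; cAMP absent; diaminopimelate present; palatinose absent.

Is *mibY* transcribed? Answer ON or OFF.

Cu²⁺ is present, so MibF is inactive.
Diaminopimelate is present, so MibX is active.
No repressor is bound and MibX is active, so *dulN* is transcribed.
So DulN is produced and active.
With repressor DulN bound, *kepX* is not transcribed.
So KepX is not produced.
Required activator KepX is absent, so *mibW* is not transcribed.
So MibW is not produced.
Rhamnulose is present, so OrvB is inactive.
Cellobiose is absent, so WexU is active.
With repressor WexU bound, *torW* is not transcribed.
So TorW is not produced.
Required activator TorW is absent, so *fenV* is not transcribed.
So FenV is not produced.
Palatinose is absent, so SibV is active.
cAMP is absent, so VelL is inactive.
With no repressor bound, *temH* is transcribed.
So TemH is produced and active.
With repressor TemH bound, *fenD* is not transcribed.
So FenD is not produced.
Required activator MibW is absent, so *mibY* is not transcribed.

OFF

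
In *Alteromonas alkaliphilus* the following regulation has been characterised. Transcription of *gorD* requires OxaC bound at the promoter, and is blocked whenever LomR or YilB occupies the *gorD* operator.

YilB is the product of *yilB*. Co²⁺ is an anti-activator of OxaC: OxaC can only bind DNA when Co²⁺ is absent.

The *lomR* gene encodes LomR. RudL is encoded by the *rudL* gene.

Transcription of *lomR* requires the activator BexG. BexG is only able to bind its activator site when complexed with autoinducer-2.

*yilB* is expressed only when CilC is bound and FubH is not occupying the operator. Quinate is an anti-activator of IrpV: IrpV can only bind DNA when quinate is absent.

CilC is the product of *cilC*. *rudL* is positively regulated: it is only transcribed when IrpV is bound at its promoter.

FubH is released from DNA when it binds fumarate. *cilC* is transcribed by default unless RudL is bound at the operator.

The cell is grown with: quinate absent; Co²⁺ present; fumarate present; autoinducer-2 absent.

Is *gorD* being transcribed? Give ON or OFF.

OFF

Autoinducer-2 is absent, so BexG is inactive.
Required activator BexG is absent, so *lomR* is not transcribed.
So LomR is not produced.
Co²⁺ is present, so OxaC is inactive.
Fumarate is present, so FubH is inactive.
Quinate is absent, so IrpV is active.
No repressor is bound and IrpV is active, so *rudL* is transcribed.
So RudL is produced and active.
With repressor RudL bound, *cilC* is not transcribed.
So CilC is not produced.
Required activator CilC is absent, so *yilB* is not transcribed.
So YilB is not produced.
Required activator OxaC is absent, so *gorD* is not transcribed.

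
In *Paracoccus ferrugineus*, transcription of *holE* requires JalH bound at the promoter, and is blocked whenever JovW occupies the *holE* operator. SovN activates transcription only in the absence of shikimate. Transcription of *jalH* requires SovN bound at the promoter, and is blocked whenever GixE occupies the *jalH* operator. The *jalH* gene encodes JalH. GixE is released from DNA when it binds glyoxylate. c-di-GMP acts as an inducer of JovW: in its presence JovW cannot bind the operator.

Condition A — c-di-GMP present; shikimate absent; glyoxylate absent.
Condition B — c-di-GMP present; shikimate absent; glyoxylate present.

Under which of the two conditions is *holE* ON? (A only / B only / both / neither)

B only

Condition A:
c-di-GMP is present, so JovW is inactive.
Shikimate is absent, so SovN is active.
Glyoxylate is absent, so GixE is active.
With repressor GixE bound, *jalH* is not transcribed.
So JalH is not produced.
Required activator JalH is absent, so *holE* is not transcribed.
→ *holE* is OFF in A.
Condition B:
c-di-GMP is present, so JovW is inactive.
Shikimate is absent, so SovN is active.
Glyoxylate is present, so GixE is inactive.
No repressor is bound and SovN is active, so *jalH* is transcribed.
So JalH is produced and active.
No repressor is bound and JalH is active, so *holE* is transcribed.
→ *holE* is ON in B.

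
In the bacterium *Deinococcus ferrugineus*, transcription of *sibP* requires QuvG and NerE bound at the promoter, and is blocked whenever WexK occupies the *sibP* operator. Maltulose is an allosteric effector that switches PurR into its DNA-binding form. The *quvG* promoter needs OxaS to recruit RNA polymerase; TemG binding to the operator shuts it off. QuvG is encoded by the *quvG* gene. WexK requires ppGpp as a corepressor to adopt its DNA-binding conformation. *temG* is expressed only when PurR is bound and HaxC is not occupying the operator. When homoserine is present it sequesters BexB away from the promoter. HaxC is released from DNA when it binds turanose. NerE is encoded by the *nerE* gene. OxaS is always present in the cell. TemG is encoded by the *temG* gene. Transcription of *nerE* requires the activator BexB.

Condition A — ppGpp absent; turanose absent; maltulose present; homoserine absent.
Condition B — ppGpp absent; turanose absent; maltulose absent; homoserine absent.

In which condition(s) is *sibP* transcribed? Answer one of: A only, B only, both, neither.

both

Condition A:
ppGpp is absent, so WexK is inactive.
Turanose is absent, so HaxC is active.
Maltulose is present, so PurR is active.
With repressor HaxC bound, *temG* is not transcribed.
So TemG is not produced.
OxaS is produced constitutively and is active.
No repressor is bound and OxaS is active, so *quvG* is transcribed.
So QuvG is produced and active.
Homoserine is absent, so BexB is active.
No repressor is bound and BexB is active, so *nerE* is transcribed.
So NerE is produced and active.
No repressor is bound and QuvG and NerE are active, so *sibP* is transcribed.
→ *sibP* is ON in A.
Condition B:
ppGpp is absent, so WexK is inactive.
Turanose is absent, so HaxC is active.
Maltulose is absent, so PurR is inactive.
With repressor HaxC bound, *temG* is not transcribed.
So TemG is not produced.
OxaS is produced constitutively and is active.
No repressor is bound and OxaS is active, so *quvG* is transcribed.
So QuvG is produced and active.
Homoserine is absent, so BexB is active.
No repressor is bound and BexB is active, so *nerE* is transcribed.
So NerE is produced and active.
No repressor is bound and QuvG and NerE are active, so *sibP* is transcribed.
→ *sibP* is ON in B.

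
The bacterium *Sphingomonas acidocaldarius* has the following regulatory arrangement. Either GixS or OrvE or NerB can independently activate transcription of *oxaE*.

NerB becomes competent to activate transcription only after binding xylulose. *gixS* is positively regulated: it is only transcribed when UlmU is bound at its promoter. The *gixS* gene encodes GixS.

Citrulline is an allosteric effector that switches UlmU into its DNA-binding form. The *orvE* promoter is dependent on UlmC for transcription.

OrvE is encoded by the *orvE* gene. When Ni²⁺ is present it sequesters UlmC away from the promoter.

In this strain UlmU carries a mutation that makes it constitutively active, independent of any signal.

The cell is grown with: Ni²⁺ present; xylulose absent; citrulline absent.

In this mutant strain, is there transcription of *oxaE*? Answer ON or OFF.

ON

UlmU is constitutively active in this strain.
No repressor is bound and UlmU is active, so *gixS* is transcribed.
So GixS is produced and active.
Ni²⁺ is present, so UlmC is inactive.
Required activator UlmC is absent, so *orvE* is not transcribed.
So OrvE is not produced.
Xylulose is absent, so NerB is inactive.
Activator GixS is present, so *oxaE* is transcribed.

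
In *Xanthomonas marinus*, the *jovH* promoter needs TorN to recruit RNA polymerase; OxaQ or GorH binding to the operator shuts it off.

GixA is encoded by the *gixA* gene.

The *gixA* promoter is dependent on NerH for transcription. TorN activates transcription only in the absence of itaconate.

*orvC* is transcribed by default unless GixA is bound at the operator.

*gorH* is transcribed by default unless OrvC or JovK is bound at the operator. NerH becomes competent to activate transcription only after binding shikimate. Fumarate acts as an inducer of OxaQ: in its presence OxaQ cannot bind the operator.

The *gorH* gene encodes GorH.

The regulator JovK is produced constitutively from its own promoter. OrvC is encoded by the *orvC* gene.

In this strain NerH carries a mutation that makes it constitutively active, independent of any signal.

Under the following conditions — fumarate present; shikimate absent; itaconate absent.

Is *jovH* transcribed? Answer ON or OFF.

Itaconate is absent, so TorN is active.
Fumarate is present, so OxaQ is inactive.
NerH is constitutively active in this strain.
No repressor is bound and NerH is active, so *gixA* is transcribed.
So GixA is produced and active.
With repressor GixA bound, *orvC* is not transcribed.
So OrvC is not produced.
JovK is produced constitutively and is active.
With repressor JovK bound, *gorH* is not transcribed.
So GorH is not produced.
No repressor is bound and TorN is active, so *jovH* is transcribed.

ON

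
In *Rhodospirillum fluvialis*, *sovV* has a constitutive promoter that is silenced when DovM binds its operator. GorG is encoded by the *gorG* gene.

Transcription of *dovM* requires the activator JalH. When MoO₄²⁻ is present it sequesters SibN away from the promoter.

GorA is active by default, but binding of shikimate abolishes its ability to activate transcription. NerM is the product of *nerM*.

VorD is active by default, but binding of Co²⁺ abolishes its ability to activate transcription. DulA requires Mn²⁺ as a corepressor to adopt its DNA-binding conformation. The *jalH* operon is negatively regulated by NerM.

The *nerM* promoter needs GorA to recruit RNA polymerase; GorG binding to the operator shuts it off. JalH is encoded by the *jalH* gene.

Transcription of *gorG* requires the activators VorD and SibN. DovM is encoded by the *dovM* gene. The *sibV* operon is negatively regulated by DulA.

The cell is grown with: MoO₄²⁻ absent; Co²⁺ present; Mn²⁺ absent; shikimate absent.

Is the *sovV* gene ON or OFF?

Co²⁺ is present, so VorD is inactive.
MoO₄²⁻ is absent, so SibN is active.
Required activator VorD is absent, so *gorG* is not transcribed.
So GorG is not produced.
Shikimate is absent, so GorA is active.
No repressor is bound and GorA is active, so *nerM* is transcribed.
So NerM is produced and active.
With repressor NerM bound, *jalH* is not transcribed.
So JalH is not produced.
Required activator JalH is absent, so *dovM* is not transcribed.
So DovM is not produced.
With no repressor bound, *sovV* is transcribed.

ON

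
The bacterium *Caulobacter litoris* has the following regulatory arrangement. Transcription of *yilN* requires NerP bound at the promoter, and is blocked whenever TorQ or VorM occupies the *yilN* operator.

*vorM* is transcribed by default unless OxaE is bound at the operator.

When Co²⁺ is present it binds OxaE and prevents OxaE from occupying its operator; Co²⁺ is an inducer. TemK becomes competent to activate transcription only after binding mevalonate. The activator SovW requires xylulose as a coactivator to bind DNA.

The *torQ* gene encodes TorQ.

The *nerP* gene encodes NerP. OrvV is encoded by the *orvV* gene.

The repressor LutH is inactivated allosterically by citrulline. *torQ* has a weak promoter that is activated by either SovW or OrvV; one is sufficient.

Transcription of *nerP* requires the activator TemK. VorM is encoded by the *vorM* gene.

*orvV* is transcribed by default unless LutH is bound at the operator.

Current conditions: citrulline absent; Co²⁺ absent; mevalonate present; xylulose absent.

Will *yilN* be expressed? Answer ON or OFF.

Mevalonate is present, so TemK is active.
No repressor is bound and TemK is active, so *nerP* is transcribed.
So NerP is produced and active.
Xylulose is absent, so SovW is inactive.
Citrulline is absent, so LutH is active.
With repressor LutH bound, *orvV* is not transcribed.
So OrvV is not produced.
No activator is available at the *torQ* promoter, so *torQ* is not transcribed.
So TorQ is not produced.
Co²⁺ is absent, so OxaE is active.
With repressor OxaE bound, *vorM* is not transcribed.
So VorM is not produced.
No repressor is bound and NerP is active, so *yilN* is transcribed.

ON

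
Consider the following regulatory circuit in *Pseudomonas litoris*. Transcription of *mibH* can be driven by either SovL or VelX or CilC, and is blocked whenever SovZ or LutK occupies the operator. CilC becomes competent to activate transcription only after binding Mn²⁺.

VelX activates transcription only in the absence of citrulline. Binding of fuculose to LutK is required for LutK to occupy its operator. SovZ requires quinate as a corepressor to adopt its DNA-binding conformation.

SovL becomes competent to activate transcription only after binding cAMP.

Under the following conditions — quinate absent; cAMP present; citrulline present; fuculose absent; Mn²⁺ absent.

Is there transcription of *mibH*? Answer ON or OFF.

ON

cAMP is present, so SovL is active.
Citrulline is present, so VelX is inactive.
Quinate is absent, so SovZ is inactive.
Mn²⁺ is absent, so CilC is inactive.
Fuculose is absent, so LutK is inactive.
Activator SovL is present, so *mibH* is transcribed.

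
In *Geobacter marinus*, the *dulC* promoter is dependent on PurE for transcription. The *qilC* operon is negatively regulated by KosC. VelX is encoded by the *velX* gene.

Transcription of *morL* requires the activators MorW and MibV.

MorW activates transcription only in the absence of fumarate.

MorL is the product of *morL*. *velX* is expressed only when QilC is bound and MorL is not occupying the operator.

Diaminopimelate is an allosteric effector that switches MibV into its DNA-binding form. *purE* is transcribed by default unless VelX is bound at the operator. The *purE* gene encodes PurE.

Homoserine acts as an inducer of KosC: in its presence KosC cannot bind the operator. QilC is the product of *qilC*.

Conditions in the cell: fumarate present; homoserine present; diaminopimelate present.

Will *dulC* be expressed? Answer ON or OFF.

OFF

Homoserine is present, so KosC is inactive.
With no repressor bound, *qilC* is transcribed.
So QilC is produced and active.
Fumarate is present, so MorW is inactive.
Diaminopimelate is present, so MibV is active.
Required activator MorW is absent, so *morL* is not transcribed.
So MorL is not produced.
No repressor is bound and QilC is active, so *velX* is transcribed.
So VelX is produced and active.
With repressor VelX bound, *purE* is not transcribed.
So PurE is not produced.
Required activator PurE is absent, so *dulC* is not transcribed.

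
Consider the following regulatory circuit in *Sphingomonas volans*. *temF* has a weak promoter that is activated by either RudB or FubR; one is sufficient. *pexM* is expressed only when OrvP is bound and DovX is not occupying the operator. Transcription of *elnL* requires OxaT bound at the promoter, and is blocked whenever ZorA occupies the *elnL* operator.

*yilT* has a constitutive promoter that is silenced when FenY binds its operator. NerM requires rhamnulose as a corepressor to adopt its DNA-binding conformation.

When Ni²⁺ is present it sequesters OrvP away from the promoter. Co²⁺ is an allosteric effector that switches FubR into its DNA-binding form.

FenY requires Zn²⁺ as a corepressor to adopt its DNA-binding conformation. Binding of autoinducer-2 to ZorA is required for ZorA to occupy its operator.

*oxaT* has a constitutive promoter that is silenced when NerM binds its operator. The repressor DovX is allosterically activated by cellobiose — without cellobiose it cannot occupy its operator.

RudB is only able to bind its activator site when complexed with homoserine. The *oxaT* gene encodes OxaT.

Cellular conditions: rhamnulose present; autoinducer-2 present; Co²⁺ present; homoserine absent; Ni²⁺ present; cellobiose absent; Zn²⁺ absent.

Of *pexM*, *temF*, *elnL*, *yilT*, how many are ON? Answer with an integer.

Cellobiose is absent, so DovX is inactive.
Ni²⁺ is present, so OrvP is inactive.
Required activator OrvP is absent, so *pexM* is not transcribed.
→ *pexM* is OFF.
Homoserine is absent, so RudB is inactive.
Co²⁺ is present, so FubR is active.
Activator FubR is present, so *temF* is transcribed.
→ *temF* is ON.
Rhamnulose is present, so NerM is active.
With repressor NerM bound, *oxaT* is not transcribed.
So OxaT is not produced.
Autoinducer-2 is present, so ZorA is active.
With repressor ZorA bound, *elnL* is not transcribed.
→ *elnL* is OFF.
Zn²⁺ is absent, so FenY is inactive.
With no repressor bound, *yilT* is transcribed.
→ *yilT* is ON.
2 of the 4 genes are transcribed.

2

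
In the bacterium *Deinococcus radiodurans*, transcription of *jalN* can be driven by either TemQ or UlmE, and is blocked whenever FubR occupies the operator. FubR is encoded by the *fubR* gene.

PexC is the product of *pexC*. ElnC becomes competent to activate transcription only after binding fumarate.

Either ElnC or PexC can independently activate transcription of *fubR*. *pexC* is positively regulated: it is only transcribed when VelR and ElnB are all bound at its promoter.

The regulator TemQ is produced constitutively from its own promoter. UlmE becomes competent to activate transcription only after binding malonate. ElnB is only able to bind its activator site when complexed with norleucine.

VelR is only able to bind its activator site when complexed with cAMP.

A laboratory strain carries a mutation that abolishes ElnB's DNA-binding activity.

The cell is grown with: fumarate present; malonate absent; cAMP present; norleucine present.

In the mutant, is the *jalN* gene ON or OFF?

OFF

TemQ is produced constitutively and is active.
Fumarate is present, so ElnC is active.
cAMP is present, so VelR is active.
ElnB is non-functional in this strain, so it has no effect.
Required activator ElnB is absent, so *pexC* is not transcribed.
So PexC is not produced.
Activator ElnC is present, so *fubR* is transcribed.
So FubR is produced and active.
Malonate is absent, so UlmE is inactive.
With repressor FubR bound, *jalN* is not transcribed.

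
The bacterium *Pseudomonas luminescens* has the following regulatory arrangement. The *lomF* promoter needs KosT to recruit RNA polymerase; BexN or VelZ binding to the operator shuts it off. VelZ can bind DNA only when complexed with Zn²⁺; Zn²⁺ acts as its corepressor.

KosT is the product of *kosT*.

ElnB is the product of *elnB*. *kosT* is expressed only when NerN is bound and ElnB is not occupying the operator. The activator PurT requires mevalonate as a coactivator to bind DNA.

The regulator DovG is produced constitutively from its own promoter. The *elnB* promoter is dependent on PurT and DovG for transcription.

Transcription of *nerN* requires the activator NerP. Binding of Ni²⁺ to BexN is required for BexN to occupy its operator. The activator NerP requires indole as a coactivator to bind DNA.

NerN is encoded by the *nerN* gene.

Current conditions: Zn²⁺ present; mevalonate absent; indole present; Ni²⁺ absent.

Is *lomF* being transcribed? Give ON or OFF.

Ni²⁺ is absent, so BexN is inactive.
Zn²⁺ is present, so VelZ is active.
Indole is present, so NerP is active.
No repressor is bound and NerP is active, so *nerN* is transcribed.
So NerN is produced and active.
Mevalonate is absent, so PurT is inactive.
DovG is produced constitutively and is active.
Required activator PurT is absent, so *elnB* is not transcribed.
So ElnB is not produced.
No repressor is bound and NerN is active, so *kosT* is transcribed.
So KosT is produced and active.
With repressor VelZ bound, *lomF* is not transcribed.

OFF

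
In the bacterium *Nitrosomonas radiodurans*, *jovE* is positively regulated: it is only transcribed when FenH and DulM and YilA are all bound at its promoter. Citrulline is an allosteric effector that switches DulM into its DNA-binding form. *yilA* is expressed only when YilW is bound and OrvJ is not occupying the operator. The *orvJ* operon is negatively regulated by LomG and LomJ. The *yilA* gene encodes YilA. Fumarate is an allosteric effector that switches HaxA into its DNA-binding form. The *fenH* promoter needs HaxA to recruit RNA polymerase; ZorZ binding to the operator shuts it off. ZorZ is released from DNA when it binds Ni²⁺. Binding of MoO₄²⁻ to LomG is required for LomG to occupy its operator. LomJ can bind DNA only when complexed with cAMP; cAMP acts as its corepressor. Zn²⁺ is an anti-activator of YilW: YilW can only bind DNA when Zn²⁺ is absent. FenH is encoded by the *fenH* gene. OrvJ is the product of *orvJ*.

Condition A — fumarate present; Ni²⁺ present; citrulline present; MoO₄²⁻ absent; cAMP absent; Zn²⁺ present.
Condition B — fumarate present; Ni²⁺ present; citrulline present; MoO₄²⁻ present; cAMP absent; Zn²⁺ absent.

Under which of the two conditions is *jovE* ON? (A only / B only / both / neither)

B only

Condition A:
Fumarate is present, so HaxA is active.
Ni²⁺ is present, so ZorZ is inactive.
No repressor is bound and HaxA is active, so *fenH* is transcribed.
So FenH is produced and active.
Citrulline is present, so DulM is active.
MoO₄²⁻ is absent, so LomG is inactive.
cAMP is absent, so LomJ is inactive.
With no repressor bound, *orvJ* is transcribed.
So OrvJ is produced and active.
Zn²⁺ is present, so YilW is inactive.
With repressor OrvJ bound, *yilA* is not transcribed.
So YilA is not produced.
Required activator YilA is absent, so *jovE* is not transcribed.
→ *jovE* is OFF in A.
Condition B:
Fumarate is present, so HaxA is active.
Ni²⁺ is present, so ZorZ is inactive.
No repressor is bound and HaxA is active, so *fenH* is transcribed.
So FenH is produced and active.
Citrulline is present, so DulM is active.
MoO₄²⁻ is present, so LomG is active.
cAMP is absent, so LomJ is inactive.
With repressor LomG bound, *orvJ* is not transcribed.
So OrvJ is not produced.
Zn²⁺ is absent, so YilW is active.
No repressor is bound and YilW is active, so *yilA* is transcribed.
So YilA is produced and active.
No repressor is bound and FenH and DulM and YilA are active, so *jovE* is transcribed.
→ *jovE* is ON in B.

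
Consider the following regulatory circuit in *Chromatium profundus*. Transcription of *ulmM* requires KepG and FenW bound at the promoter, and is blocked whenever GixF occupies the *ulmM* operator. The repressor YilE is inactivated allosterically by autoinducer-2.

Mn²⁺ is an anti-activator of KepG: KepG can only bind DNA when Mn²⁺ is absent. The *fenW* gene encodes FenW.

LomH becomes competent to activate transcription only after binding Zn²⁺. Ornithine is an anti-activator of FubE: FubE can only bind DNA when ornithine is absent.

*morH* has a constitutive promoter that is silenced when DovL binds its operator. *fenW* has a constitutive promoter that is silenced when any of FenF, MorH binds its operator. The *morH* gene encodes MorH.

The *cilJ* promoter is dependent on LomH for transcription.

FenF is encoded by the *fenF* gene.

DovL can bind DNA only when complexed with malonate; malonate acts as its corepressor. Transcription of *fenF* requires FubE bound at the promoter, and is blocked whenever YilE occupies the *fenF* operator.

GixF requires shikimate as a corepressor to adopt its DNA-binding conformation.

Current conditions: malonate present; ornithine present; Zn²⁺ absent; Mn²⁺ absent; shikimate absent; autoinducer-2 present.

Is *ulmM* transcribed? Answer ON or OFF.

ON

Shikimate is absent, so GixF is inactive.
Mn²⁺ is absent, so KepG is active.
Autoinducer-2 is present, so YilE is inactive.
Ornithine is present, so FubE is inactive.
Required activator FubE is absent, so *fenF* is not transcribed.
So FenF is not produced.
Malonate is present, so DovL is active.
With repressor DovL bound, *morH* is not transcribed.
So MorH is not produced.
With no repressor bound, *fenW* is transcribed.
So FenW is produced and active.
No repressor is bound and KepG and FenW are active, so *ulmM* is transcribed.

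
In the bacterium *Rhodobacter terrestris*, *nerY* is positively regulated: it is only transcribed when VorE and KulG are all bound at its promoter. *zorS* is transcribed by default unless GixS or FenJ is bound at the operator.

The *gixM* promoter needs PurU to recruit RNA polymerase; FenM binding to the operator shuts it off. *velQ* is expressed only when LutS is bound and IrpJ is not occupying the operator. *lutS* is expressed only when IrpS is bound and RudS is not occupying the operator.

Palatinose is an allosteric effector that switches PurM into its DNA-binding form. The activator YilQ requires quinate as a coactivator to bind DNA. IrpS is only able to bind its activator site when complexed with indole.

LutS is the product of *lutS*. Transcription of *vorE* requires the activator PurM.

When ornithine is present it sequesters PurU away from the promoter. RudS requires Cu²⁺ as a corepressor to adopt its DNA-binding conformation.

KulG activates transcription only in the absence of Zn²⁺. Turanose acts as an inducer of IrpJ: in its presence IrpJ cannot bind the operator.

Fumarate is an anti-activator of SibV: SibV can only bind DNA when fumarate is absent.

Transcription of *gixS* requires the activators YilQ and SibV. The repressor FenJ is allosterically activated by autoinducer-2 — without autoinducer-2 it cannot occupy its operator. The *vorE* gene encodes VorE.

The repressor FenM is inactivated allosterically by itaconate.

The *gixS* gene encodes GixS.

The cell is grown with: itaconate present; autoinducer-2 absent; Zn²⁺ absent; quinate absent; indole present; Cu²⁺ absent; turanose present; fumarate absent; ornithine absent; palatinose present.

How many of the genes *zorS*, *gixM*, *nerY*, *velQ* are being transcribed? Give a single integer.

Quinate is absent, so YilQ is inactive.
Fumarate is absent, so SibV is active.
Required activator YilQ is absent, so *gixS* is not transcribed.
So GixS is not produced.
Autoinducer-2 is absent, so FenJ is inactive.
With no repressor bound, *zorS* is transcribed.
→ *zorS* is ON.
Itaconate is present, so FenM is inactive.
Ornithine is absent, so PurU is active.
No repressor is bound and PurU is active, so *gixM* is transcribed.
→ *gixM* is ON.
Palatinose is present, so PurM is active.
No repressor is bound and PurM is active, so *vorE* is transcribed.
So VorE is produced and active.
Zn²⁺ is absent, so KulG is active.
No repressor is bound and VorE and KulG are active, so *nerY* is transcribed.
→ *nerY* is ON.
Indole is present, so IrpS is active.
Cu²⁺ is absent, so RudS is inactive.
No repressor is bound and IrpS is active, so *lutS* is transcribed.
So LutS is produced and active.
Turanose is present, so IrpJ is inactive.
No repressor is bound and LutS is active, so *velQ* is transcribed.
→ *velQ* is ON.
4 of the 4 genes are transcribed.

4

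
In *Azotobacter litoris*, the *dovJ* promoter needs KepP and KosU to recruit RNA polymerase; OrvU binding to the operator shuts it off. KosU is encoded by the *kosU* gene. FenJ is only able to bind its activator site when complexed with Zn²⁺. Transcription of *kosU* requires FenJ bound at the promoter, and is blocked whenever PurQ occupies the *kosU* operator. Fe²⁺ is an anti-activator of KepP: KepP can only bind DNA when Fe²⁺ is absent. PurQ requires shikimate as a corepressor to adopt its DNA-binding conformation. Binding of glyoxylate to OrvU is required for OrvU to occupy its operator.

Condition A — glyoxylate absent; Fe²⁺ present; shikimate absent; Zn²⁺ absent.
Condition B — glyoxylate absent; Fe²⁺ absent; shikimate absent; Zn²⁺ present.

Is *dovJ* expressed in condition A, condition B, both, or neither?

Condition A:
Glyoxylate is absent, so OrvU is inactive.
Fe²⁺ is present, so KepP is inactive.
Shikimate is absent, so PurQ is inactive.
Zn²⁺ is absent, so FenJ is inactive.
Required activator FenJ is absent, so *kosU* is not transcribed.
So KosU is not produced.
Required activator KepP is absent, so *dovJ* is not transcribed.
→ *dovJ* is OFF in A.
Condition B:
Glyoxylate is absent, so OrvU is inactive.
Fe²⁺ is absent, so KepP is active.
Shikimate is absent, so PurQ is inactive.
Zn²⁺ is present, so FenJ is active.
No repressor is bound and FenJ is active, so *kosU* is transcribed.
So KosU is produced and active.
No repressor is bound and KepP and KosU are active, so *dovJ* is transcribed.
→ *dovJ* is ON in B.

B only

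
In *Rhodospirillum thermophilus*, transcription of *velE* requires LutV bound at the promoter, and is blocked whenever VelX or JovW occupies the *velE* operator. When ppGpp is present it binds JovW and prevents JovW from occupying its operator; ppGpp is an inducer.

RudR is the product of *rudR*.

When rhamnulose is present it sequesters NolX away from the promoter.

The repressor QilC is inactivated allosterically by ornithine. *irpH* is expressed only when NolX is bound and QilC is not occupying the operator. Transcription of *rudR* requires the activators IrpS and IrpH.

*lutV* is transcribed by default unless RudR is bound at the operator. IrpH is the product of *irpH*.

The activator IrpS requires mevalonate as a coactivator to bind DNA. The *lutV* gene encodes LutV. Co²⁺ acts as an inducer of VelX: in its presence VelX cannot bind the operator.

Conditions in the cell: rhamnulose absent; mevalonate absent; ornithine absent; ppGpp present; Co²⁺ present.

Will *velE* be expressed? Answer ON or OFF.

Mevalonate is absent, so IrpS is inactive.
Ornithine is absent, so QilC is active.
Rhamnulose is absent, so NolX is active.
With repressor QilC bound, *irpH* is not transcribed.
So IrpH is not produced.
Required activator IrpS is absent, so *rudR* is not transcribed.
So RudR is not produced.
With no repressor bound, *lutV* is transcribed.
So LutV is produced and active.
Co²⁺ is present, so VelX is inactive.
ppGpp is present, so JovW is inactive.
No repressor is bound and LutV is active, so *velE* is transcribed.

ON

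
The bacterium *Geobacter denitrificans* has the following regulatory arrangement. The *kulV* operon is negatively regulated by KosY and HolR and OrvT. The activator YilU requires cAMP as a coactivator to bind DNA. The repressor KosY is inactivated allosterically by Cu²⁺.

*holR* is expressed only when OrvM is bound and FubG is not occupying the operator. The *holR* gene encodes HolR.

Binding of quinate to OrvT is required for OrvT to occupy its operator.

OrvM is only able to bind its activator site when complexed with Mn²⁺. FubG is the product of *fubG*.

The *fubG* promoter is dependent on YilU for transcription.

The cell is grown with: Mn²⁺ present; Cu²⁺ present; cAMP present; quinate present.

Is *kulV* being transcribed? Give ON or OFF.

OFF

Cu²⁺ is present, so KosY is inactive.
Mn²⁺ is present, so OrvM is active.
cAMP is present, so YilU is active.
No repressor is bound and YilU is active, so *fubG* is transcribed.
So FubG is produced and active.
With repressor FubG bound, *holR* is not transcribed.
So HolR is not produced.
Quinate is present, so OrvT is active.
With repressor OrvT bound, *kulV* is not transcribed.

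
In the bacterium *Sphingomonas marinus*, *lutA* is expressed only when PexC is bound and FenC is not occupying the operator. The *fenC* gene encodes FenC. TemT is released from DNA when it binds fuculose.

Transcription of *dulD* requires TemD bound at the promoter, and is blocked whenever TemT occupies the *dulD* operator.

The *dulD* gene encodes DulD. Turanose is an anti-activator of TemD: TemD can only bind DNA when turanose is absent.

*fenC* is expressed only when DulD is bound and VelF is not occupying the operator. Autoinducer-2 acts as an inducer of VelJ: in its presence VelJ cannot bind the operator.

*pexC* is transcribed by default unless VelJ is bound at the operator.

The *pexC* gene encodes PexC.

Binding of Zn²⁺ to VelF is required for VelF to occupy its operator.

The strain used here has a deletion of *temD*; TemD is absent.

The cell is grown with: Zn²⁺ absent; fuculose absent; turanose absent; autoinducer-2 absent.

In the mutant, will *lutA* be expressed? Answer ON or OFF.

Zn²⁺ is absent, so VelF is inactive.
TemD is non-functional in this strain, so it has no effect.
Fuculose is absent, so TemT is active.
With repressor TemT bound, *dulD* is not transcribed.
So DulD is not produced.
Required activator DulD is absent, so *fenC* is not transcribed.
So FenC is not produced.
Autoinducer-2 is absent, so VelJ is active.
With repressor VelJ bound, *pexC* is not transcribed.
So PexC is not produced.
Required activator PexC is absent, so *lutA* is not transcribed.

OFF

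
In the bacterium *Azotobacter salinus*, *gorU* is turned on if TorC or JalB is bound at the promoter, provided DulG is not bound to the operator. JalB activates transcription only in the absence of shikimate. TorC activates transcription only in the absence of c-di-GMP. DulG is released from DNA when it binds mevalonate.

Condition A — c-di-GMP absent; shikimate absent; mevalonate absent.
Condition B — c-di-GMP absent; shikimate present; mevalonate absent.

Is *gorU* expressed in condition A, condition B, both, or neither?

neither

Condition A:
c-di-GMP is absent, so TorC is active.
Shikimate is absent, so JalB is active.
Mevalonate is absent, so DulG is active.
With repressor DulG bound, *gorU* is not transcribed.
→ *gorU* is OFF in A.
Condition B:
c-di-GMP is absent, so TorC is active.
Shikimate is present, so JalB is inactive.
Mevalonate is absent, so DulG is active.
With repressor DulG bound, *gorU* is not transcribed.
→ *gorU* is OFF in B.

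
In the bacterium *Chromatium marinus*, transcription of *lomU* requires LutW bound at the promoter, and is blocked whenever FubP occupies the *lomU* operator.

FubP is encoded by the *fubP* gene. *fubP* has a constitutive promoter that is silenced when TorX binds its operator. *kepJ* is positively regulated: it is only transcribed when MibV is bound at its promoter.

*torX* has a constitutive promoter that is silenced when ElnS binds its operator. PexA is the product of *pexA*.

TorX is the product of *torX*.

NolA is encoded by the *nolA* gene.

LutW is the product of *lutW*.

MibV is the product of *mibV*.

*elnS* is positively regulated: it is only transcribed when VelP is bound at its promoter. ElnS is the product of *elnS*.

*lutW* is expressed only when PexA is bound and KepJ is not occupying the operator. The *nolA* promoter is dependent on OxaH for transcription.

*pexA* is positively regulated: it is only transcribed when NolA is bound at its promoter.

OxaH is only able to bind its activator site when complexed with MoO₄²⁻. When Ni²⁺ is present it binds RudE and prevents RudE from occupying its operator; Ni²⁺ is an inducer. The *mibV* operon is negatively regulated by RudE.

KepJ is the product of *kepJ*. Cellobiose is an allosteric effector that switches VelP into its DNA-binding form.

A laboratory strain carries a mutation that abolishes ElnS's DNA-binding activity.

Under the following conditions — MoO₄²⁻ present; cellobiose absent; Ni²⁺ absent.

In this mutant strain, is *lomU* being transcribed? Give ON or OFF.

ON

Ni²⁺ is absent, so RudE is active.
With repressor RudE bound, *mibV* is not transcribed.
So MibV is not produced.
Required activator MibV is absent, so *kepJ* is not transcribed.
So KepJ is not produced.
MoO₄²⁻ is present, so OxaH is active.
No repressor is bound and OxaH is active, so *nolA* is transcribed.
So NolA is produced and active.
No repressor is bound and NolA is active, so *pexA* is transcribed.
So PexA is produced and active.
No repressor is bound and PexA is active, so *lutW* is transcribed.
So LutW is produced and active.
ElnS is non-functional in this strain, so it has no effect.
With no repressor bound, *torX* is transcribed.
So TorX is produced and active.
With repressor TorX bound, *fubP* is not transcribed.
So FubP is not produced.
No repressor is bound and LutW is active, so *lomU* is transcribed.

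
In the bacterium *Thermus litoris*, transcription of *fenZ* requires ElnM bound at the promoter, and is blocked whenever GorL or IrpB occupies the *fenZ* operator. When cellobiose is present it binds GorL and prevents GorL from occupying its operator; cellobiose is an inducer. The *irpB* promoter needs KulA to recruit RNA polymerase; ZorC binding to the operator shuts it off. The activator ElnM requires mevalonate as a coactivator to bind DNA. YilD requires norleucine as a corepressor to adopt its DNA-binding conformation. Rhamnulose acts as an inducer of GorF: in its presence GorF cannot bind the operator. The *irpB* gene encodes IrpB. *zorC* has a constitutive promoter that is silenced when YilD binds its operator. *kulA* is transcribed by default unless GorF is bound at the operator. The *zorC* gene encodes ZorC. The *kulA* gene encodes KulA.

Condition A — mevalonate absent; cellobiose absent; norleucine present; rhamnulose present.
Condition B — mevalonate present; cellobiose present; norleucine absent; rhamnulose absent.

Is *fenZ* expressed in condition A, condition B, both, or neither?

B only

Condition A:
Mevalonate is absent, so ElnM is inactive.
Cellobiose is absent, so GorL is active.
Norleucine is present, so YilD is active.
With repressor YilD bound, *zorC* is not transcribed.
So ZorC is not produced.
Rhamnulose is present, so GorF is inactive.
With no repressor bound, *kulA* is transcribed.
So KulA is produced and active.
No repressor is bound and KulA is active, so *irpB* is transcribed.
So IrpB is produced and active.
With repressor GorL bound, *fenZ* is not transcribed.
→ *fenZ* is OFF in A.
Condition B:
Mevalonate is present, so ElnM is active.
Cellobiose is present, so GorL is inactive.
Norleucine is absent, so YilD is inactive.
With no repressor bound, *zorC* is transcribed.
So ZorC is produced and active.
Rhamnulose is absent, so GorF is active.
With repressor GorF bound, *kulA* is not transcribed.
So KulA is not produced.
With repressor ZorC bound, *irpB* is not transcribed.
So IrpB is not produced.
No repressor is bound and ElnM is active, so *fenZ* is transcribed.
→ *fenZ* is ON in B.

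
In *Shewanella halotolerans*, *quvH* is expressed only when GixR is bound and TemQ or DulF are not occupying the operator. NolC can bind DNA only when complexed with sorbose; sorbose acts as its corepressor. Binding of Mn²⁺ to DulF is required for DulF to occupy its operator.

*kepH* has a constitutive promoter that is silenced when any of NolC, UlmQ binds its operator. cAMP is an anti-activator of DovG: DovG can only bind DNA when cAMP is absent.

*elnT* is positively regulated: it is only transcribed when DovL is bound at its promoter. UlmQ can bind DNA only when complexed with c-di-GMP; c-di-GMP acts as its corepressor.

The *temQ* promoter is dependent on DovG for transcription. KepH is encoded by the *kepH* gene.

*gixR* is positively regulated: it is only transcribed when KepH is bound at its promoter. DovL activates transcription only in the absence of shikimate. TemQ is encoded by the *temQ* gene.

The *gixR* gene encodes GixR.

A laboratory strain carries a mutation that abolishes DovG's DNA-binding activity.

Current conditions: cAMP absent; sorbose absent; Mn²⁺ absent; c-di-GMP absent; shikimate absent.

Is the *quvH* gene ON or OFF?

DovG is non-functional in this strain, so it has no effect.
Required activator DovG is absent, so *temQ* is not transcribed.
So TemQ is not produced.
Sorbose is absent, so NolC is inactive.
c-di-GMP is absent, so UlmQ is inactive.
With no repressor bound, *kepH* is transcribed.
So KepH is produced and active.
No repressor is bound and KepH is active, so *gixR* is transcribed.
So GixR is produced and active.
Mn²⁺ is absent, so DulF is inactive.
No repressor is bound and GixR is active, so *quvH* is transcribed.

ON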